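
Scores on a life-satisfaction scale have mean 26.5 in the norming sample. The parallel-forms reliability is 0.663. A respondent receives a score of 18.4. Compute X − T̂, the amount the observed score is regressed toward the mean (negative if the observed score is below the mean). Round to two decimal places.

T̂ = ρX + (1 − ρ)μ
  = 0.663 × 18.4 + 0.337 × 26.5
  = 12.1992 + 8.9305
  = 21.1297
  ≈ 21.130
X − T̂ = 18.4 − 21.130 = -2.730 → -2.73

-2.73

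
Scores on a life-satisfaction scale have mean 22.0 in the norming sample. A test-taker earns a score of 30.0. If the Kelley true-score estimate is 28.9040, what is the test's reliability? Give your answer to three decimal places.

T̂ = ρX + (1 − ρ)μ  ⇒  T̂ − μ = ρ(X − μ)
ρ = (T̂ − μ)/(X − μ) = (28.9040 − 22.0) / (30.0 − 22.0) = 6.9040 / 8.0 = 0.86300

0.863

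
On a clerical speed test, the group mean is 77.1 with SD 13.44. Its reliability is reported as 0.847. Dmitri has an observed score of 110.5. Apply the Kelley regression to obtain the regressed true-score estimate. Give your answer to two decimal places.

T̂ = ρX + (1 − ρ)μ
  = 0.847 × 110.5 + 0.153 × 77.1
  = 93.5935 + 11.7963
  = 105.390
  ≈ 105.39

105.39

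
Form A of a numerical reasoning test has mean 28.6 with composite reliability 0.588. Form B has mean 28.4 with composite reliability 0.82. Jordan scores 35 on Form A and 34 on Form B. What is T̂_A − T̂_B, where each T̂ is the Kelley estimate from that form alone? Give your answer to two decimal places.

T̂_A = 0.588(35) + 0.412(28.6) = 32.3632
T̂_B = 0.82(34) + 0.18(28.4) = 32.9920
T̂_A − T̂_B = -0.6288

-0.63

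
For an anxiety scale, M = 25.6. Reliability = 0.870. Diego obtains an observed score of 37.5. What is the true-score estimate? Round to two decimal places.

35.95

T̂ = 0.870(37.5) + 0.130(25.6) = 32.6250 + 3.3280 = 35.953 → 35.95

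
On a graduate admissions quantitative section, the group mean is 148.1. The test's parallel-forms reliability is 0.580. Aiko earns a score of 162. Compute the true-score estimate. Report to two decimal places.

T̂ = 0.580(162) + 0.420(148.1) = 93.960 + 62.2020 = 156.162 → 156.16

156.16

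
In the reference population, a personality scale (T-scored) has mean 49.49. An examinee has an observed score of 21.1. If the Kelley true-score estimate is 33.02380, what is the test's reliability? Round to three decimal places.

T̂ = ρX + (1 − ρ)μ  ⇒  T̂ − μ = ρ(X − μ)
ρ = (T̂ − μ)/(X − μ) = (33.02380 − 49.49) / (21.1 − 49.49) = -16.46620 / -28.39 = 0.58000

0.580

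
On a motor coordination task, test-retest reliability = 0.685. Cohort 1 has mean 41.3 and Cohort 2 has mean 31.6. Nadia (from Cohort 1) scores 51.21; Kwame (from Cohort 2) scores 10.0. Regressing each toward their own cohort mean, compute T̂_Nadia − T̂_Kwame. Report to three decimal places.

31.284

T̂_Nadia = 0.685(51.21) + 0.315(41.3) = 48.08835
T̂_Kwame = 0.685(10.0) + 0.315(31.6) = 16.80400
Difference = 48.08835 − 16.80400 = 31.28435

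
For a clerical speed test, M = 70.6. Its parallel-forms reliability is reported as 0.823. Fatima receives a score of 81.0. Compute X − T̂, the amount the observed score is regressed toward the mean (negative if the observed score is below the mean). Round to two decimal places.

T̂ = ρX + (1 − ρ)μ
  = 0.823 × 81.0 + 0.177 × 70.6
  = 66.6630 + 12.4962
  = 79.1592
  ≈ 79.159
X − T̂ = 81.0 − 79.159 = 1.841 → 1.84

1.84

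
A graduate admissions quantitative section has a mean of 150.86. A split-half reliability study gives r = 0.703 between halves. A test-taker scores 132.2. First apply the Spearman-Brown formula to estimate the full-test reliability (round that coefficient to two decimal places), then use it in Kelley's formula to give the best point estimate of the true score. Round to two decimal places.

135.37

Spearman-Brown: ρ = 2r/(1 + r) = 2(0.703)/(1 + 0.703) = 1.4060/1.703 = 0.8256 → 0.83
T̂ = 0.83(132.2) + 0.17(150.86) = 109.726 + 25.6462 = 135.372 → 135.37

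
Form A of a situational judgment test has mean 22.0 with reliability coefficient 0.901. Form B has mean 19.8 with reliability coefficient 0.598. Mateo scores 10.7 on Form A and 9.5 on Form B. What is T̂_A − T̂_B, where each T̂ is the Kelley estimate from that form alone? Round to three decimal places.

-1.822

T̂_A = 0.901(10.7) + 0.099(22.0) = 11.81870
T̂_B = 0.598(9.5) + 0.402(19.8) = 13.64060
T̂_A − T̂_B = -1.82190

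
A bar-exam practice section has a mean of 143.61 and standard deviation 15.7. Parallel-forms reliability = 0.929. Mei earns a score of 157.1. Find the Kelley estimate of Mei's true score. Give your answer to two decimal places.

156.14

Kelley's formula gives T̂ = 0.929·157.1 + 0.071·143.61 = 145.9459 + 10.19631 = 156.142.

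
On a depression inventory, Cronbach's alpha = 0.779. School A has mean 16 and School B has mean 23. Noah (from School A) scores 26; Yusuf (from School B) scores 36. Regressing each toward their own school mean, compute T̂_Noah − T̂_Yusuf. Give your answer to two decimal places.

-9.34

T̂_Noah = 0.779(26) + 0.221(16) = 23.7900
T̂_Yusuf = 0.779(36) + 0.221(23) = 33.1270
Difference = 23.7900 − 33.1270 = -9.3370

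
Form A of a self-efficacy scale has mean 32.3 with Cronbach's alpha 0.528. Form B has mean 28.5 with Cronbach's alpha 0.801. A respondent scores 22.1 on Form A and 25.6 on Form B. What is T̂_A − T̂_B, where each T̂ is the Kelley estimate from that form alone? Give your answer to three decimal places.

0.737

T̂_A = 0.528(22.1) + 0.472(32.3) = 26.91440
T̂_B = 0.801(25.6) + 0.199(28.5) = 26.17710
T̂_A − T̂_B = 0.73730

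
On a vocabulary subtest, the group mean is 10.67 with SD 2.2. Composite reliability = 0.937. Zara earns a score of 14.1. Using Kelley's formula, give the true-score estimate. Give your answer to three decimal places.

T̂ = ρX + (1 − ρ)μ
  = 0.937 × 14.1 + 0.063 × 10.67
  = 13.2117 + 0.67221
  = 13.8839
  ≈ 13.884

13.884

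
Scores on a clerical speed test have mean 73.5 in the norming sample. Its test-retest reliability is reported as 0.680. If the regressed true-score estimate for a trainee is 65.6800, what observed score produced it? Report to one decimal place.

T̂ = ρX + (1 − ρ)μ  ⇒  X = (T̂ − (1 − ρ)μ) / ρ
X = (65.6800 − 0.320 × 73.5) / 0.680 = (65.6800 − 23.5200) / 0.680 = 42.1600 / 0.680 = 62.000

62.0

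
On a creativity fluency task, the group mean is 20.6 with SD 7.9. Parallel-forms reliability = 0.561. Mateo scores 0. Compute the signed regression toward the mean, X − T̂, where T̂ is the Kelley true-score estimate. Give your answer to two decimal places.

T̂ = ρX + (1 − ρ)μ
  = 0.561 × 0 + 0.439 × 20.6
  = 0.000 + 9.0434
  = 9.0434
  ≈ 9.043
X − T̂ = 0 − 9.043 = -9.043 → -9.04

-9.04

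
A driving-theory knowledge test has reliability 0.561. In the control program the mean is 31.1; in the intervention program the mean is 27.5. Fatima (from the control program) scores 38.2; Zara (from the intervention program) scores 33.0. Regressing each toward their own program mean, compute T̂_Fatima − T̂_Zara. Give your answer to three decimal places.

4.498

T̂_Fatima = 0.561(38.2) + 0.439(31.1) = 35.08310
T̂_Zara = 0.561(33.0) + 0.439(27.5) = 30.58550
Difference = 35.08310 − 30.58550 = 4.49760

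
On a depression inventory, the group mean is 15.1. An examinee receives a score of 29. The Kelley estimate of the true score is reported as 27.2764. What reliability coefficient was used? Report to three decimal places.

0.876

T̂ = ρX + (1 − ρ)μ  ⇒  T̂ − μ = ρ(X − μ)
ρ = (T̂ − μ)/(X − μ) = (27.2764 − 15.1) / (29 − 15.1) = 12.1764 / 13.9 = 0.87600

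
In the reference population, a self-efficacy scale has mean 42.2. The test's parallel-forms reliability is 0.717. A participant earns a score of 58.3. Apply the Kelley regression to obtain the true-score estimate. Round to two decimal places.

Regress the observed score toward the mean by the unreliability: T̂ = 0.717·58.3 + 0.283·42.2 = 41.8011 + 11.9426 = 53.744.

53.74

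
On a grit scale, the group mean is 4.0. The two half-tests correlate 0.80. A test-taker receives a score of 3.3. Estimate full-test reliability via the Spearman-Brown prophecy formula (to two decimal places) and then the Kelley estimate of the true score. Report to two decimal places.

3.38

Spearman-Brown: ρ = 2r/(1 + r) = 2(0.80)/(1 + 0.80) = 1.600/1.80 = 0.8889 → 0.89
T̂ = 0.89(3.3) + 0.11(4.0) = 2.937 + 0.440 = 3.377 → 3.38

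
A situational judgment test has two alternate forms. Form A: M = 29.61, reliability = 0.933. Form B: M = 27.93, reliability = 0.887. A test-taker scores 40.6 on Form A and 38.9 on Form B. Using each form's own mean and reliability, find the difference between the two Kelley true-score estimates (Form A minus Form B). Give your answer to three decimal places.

2.203

T̂_A = 0.933(40.6) + 0.067(29.61) = 39.86367
T̂_B = 0.887(38.9) + 0.113(27.93) = 37.66039
T̂_A − T̂_B = 2.20328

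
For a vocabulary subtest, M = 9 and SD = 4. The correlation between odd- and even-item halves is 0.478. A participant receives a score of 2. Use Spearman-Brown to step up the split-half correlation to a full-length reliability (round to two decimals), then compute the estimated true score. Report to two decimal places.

Spearman-Brown: ρ = 2r/(1 + r) = 2(0.478)/(1 + 0.478) = 0.9560/1.478 = 0.6468 → 0.65
T̂ = 0.65(2) + 0.35(9) = 1.30 + 3.15 = 4.450 → 4.45

4.45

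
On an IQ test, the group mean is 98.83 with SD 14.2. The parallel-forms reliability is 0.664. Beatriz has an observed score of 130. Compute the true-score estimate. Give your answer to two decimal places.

119.53

T̂ = 0.664(130) + 0.336(98.83) = 86.320 + 33.20688 = 119.527 → 119.53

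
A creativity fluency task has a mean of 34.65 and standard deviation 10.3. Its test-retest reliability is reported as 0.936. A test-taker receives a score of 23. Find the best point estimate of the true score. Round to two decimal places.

23.75

T̂ = 0.936(23) + 0.064(34.65) = 21.528 + 2.21760 = 23.746 → 23.75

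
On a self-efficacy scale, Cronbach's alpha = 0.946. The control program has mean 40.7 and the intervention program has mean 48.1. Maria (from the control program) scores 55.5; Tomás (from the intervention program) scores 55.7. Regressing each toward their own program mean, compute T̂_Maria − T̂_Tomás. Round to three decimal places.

-0.589

T̂_Maria = 0.946(55.5) + 0.054(40.7) = 54.70080
T̂_Tomás = 0.946(55.7) + 0.054(48.1) = 55.28960
Difference = 54.70080 − 55.28960 = -0.58880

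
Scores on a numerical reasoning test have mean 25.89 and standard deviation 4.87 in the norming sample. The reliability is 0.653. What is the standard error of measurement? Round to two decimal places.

SEM = SD · √(1 − ρ) = 4.87 × √0.347 = 4.87 × 0.5891 = 2.869

2.87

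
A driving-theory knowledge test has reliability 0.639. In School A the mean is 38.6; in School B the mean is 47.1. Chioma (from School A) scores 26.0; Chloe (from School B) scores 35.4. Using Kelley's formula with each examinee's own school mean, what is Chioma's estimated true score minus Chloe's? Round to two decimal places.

-9.08

T̂_Chioma = 0.639(26.0) + 0.361(38.6) = 30.5486
T̂_Chloe = 0.639(35.4) + 0.361(47.1) = 39.6237
Difference = 30.5486 − 39.6237 = -9.0751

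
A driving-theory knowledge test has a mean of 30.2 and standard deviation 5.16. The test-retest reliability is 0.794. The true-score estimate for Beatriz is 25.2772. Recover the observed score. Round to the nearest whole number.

24

T̂ = ρX + (1 − ρ)μ  ⇒  X = (T̂ − (1 − ρ)μ) / ρ
X = (25.2772 − 0.206 × 30.2) / 0.794 = (25.2772 − 6.2212) / 0.794 = 19.0560 / 0.794 = 24.00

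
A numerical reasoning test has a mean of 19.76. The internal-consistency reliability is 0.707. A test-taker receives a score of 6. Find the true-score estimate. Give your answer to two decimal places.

T̂ = 0.707(6) + 0.293(19.76) = 4.242 + 5.78968 = 10.032 → 10.03

10.03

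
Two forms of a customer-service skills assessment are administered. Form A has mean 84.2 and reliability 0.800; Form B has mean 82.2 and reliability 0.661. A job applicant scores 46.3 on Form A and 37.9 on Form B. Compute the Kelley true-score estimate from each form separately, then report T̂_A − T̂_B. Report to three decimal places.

T̂_A = 0.800(46.3) + 0.200(84.2) = 53.88000
T̂_B = 0.661(37.9) + 0.339(82.2) = 52.91770
T̂_A − T̂_B = 0.96230

0.962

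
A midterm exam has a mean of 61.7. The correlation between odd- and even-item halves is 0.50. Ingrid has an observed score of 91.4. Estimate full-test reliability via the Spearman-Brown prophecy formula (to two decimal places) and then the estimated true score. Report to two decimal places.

Spearman-Brown: ρ = 2r/(1 + r) = 2(0.50)/(1 + 0.50) = 1.000/1.50 = 0.6667 → 0.67
T̂ = ρX + (1 − ρ)μ
  = 0.67 × 91.4 + 0.33 × 61.7
  = 61.238 + 20.361
  = 81.599
  ≈ 81.60

81.60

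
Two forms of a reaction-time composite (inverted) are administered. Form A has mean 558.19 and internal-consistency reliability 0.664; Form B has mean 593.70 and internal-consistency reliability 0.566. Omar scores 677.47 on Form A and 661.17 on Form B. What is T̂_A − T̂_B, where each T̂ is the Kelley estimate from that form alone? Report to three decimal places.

T̂_A = 0.664(677.47) + 0.336(558.19) = 637.39192
T̂_B = 0.566(661.17) + 0.434(593.70) = 631.88802
T̂_A − T̂_B = 5.50390

5.504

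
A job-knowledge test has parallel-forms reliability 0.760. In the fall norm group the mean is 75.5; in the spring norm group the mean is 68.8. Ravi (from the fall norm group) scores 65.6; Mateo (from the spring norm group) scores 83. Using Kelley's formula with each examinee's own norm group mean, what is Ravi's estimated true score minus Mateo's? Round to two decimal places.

T̂_Ravi = 0.760(65.6) + 0.240(75.5) = 67.9760
T̂_Mateo = 0.760(83) + 0.240(68.8) = 79.5920
Difference = 67.9760 − 79.5920 = -11.6160

-11.62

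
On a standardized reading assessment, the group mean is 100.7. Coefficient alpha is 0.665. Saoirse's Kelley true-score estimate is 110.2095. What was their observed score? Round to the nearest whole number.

T̂ = ρX + (1 − ρ)μ  ⇒  X = (T̂ − (1 − ρ)μ) / ρ
X = (110.2095 − 0.335 × 100.7) / 0.665 = (110.2095 − 33.7345) / 0.665 = 76.4750 / 0.665 = 115.00

115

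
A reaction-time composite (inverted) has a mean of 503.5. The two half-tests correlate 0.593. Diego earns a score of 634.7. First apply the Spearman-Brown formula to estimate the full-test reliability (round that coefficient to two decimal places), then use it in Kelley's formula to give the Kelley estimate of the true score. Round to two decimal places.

Spearman-Brown: ρ = 2r/(1 + r) = 2(0.593)/(1 + 0.593) = 1.1860/1.593 = 0.7445 → 0.74
T̂ = ρX + (1 − ρ)μ
  = 0.74 × 634.7 + 0.26 × 503.5
  = 469.678 + 130.910
  = 600.588
  ≈ 600.59

600.59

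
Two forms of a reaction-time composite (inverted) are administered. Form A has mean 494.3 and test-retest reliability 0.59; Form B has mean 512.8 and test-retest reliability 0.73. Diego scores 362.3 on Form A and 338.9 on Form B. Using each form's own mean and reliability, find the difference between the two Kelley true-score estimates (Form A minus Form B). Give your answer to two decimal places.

T̂_A = 0.59(362.3) + 0.41(494.3) = 416.4200
T̂_B = 0.73(338.9) + 0.27(512.8) = 385.8530
T̂_A − T̂_B = 30.5670

30.57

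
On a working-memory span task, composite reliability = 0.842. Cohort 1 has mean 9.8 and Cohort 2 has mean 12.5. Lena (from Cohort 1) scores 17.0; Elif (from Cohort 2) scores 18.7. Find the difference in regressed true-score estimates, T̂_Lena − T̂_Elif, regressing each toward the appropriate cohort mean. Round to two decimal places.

T̂_Lena = 0.842(17.0) + 0.158(9.8) = 15.8624
T̂_Elif = 0.842(18.7) + 0.158(12.5) = 17.7204
Difference = 15.8624 − 17.7204 = -1.8580

-1.86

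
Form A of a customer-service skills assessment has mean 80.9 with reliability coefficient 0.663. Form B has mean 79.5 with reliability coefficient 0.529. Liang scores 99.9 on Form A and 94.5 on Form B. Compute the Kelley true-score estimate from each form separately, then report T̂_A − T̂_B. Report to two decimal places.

6.06

T̂_A = 0.663(99.9) + 0.337(80.9) = 93.4970
T̂_B = 0.529(94.5) + 0.471(79.5) = 87.4350
T̂_A − T̂_B = 6.0620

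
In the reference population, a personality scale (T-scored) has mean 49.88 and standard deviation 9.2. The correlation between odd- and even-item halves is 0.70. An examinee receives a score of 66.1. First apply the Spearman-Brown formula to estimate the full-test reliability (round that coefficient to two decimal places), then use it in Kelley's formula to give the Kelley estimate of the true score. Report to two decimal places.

Spearman-Brown: ρ = 2r/(1 + r) = 2(0.70)/(1 + 0.70) = 1.400/1.70 = 0.8235 → 0.82
T̂ = ρX + (1 − ρ)μ
  = 0.82 × 66.1 + 0.18 × 49.88
  = 54.202 + 8.9784
  = 63.180
  ≈ 63.18

63.18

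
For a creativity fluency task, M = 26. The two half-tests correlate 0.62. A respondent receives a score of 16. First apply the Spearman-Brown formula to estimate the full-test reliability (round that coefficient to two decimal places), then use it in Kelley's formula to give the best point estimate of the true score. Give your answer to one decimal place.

Spearman-Brown: ρ = 2r/(1 + r) = 2(0.62)/(1 + 0.62) = 1.240/1.62 = 0.7654 → 0.77
T̂ = ρX + (1 − ρ)μ
  = 0.77 × 16 + 0.23 × 26
  = 12.32 + 5.98
  = 18.30
  ≈ 18.3

18.3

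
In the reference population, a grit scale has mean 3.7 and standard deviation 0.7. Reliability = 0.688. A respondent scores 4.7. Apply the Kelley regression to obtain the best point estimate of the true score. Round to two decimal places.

4.39

T̂ = ρX + (1 − ρ)μ
  = 0.688 × 4.7 + 0.312 × 3.7
  = 3.2336 + 1.1544
  = 4.388
  ≈ 4.39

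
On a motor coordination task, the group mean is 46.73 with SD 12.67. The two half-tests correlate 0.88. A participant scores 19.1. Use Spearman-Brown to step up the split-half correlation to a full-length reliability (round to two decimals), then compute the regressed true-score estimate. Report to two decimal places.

20.76

Spearman-Brown: ρ = 2r/(1 + r) = 2(0.88)/(1 + 0.88) = 1.760/1.88 = 0.9362 → 0.94
T̂ = ρX + (1 − ρ)μ
  = 0.94 × 19.1 + 0.06 × 46.73
  = 17.954 + 2.8038
  = 20.758
  ≈ 20.76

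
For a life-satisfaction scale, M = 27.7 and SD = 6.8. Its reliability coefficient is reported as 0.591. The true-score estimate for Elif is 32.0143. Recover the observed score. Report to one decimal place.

35.0

T̂ = ρX + (1 − ρ)μ  ⇒  X = (T̂ − (1 − ρ)μ) / ρ
X = (32.0143 − 0.409 × 27.7) / 0.591 = (32.0143 − 11.3293) / 0.591 = 20.6850 / 0.591 = 35.000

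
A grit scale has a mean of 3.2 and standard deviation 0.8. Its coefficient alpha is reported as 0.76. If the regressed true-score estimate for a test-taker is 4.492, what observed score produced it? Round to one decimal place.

T̂ = ρX + (1 − ρ)μ  ⇒  X = (T̂ − (1 − ρ)μ) / ρ
X = (4.492 − 0.24 × 3.2) / 0.76 = (4.492 − 0.768) / 0.76 = 3.724 / 0.76 = 4.900

4.9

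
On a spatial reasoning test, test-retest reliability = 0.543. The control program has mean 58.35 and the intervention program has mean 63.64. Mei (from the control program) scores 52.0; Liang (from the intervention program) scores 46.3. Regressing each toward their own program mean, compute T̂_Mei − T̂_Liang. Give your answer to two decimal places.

0.68

T̂_Mei = 0.543(52.0) + 0.457(58.35) = 54.9019
T̂_Liang = 0.543(46.3) + 0.457(63.64) = 54.2244
Difference = 54.9019 − 54.2244 = 0.6776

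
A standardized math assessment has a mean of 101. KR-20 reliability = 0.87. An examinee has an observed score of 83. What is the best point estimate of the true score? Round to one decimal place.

Weight the observed score by reliability and the mean by (1 − reliability): T̂ = 0.87·83 + 0.13·101 = 72.21 + 13.13 = 85.34.

85.3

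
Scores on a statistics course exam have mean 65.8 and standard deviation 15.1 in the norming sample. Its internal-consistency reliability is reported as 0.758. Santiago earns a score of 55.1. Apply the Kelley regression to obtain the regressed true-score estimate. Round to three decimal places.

57.689

Regress the observed score toward the mean by the unreliability: T̂ = 0.758·55.1 + 0.242·65.8 = 41.7658 + 15.9236 = 57.6894.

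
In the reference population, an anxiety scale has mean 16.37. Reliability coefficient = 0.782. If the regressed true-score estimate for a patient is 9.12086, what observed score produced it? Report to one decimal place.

T̂ = ρX + (1 − ρ)μ  ⇒  X = (T̂ − (1 − ρ)μ) / ρ
X = (9.12086 − 0.218 × 16.37) / 0.782 = (9.12086 − 3.56866) / 0.782 = 5.55220 / 0.782 = 7.100

7.1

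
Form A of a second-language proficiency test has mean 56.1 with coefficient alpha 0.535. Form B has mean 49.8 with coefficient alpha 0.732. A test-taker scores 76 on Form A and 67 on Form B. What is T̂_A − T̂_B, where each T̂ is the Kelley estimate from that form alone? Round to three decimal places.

4.356

T̂_A = 0.535(76) + 0.465(56.1) = 66.74650
T̂_B = 0.732(67) + 0.268(49.8) = 62.39040
T̂_A − T̂_B = 4.35610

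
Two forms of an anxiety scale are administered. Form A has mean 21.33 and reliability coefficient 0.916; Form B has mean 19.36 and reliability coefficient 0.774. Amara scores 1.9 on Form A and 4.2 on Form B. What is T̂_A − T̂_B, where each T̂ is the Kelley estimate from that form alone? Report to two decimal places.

-4.09

T̂_A = 0.916(1.9) + 0.084(21.33) = 3.5321
T̂_B = 0.774(4.2) + 0.226(19.36) = 7.6262
T̂_A − T̂_B = -4.0940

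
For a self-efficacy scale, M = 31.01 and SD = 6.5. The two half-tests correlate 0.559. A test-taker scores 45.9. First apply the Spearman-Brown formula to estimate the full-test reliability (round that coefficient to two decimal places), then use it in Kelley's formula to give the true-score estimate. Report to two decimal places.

41.73

Spearman-Brown: ρ = 2r/(1 + r) = 2(0.559)/(1 + 0.559) = 1.1180/1.559 = 0.7171 → 0.72
Weight the observed score by reliability and the mean by (1 − reliability): T̂ = 0.72·45.9 + 0.28·31.01 = 33.048 + 8.6828 = 41.731.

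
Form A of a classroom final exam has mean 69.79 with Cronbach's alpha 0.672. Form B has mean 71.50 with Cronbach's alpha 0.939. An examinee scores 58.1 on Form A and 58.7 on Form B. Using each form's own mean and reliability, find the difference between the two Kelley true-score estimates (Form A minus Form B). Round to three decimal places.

T̂_A = 0.672(58.1) + 0.328(69.79) = 61.93432
T̂_B = 0.939(58.7) + 0.061(71.50) = 59.48080
T̂_A − T̂_B = 2.45352

2.454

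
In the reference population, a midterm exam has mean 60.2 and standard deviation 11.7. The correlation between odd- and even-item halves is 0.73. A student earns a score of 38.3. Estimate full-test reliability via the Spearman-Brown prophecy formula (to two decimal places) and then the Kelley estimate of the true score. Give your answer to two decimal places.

41.80

Spearman-Brown: ρ = 2r/(1 + r) = 2(0.73)/(1 + 0.73) = 1.460/1.73 = 0.8439 → 0.84
T̂ = ρX + (1 − ρ)μ
  = 0.84 × 38.3 + 0.16 × 60.2
  = 32.172 + 9.632
  = 41.804
  ≈ 41.80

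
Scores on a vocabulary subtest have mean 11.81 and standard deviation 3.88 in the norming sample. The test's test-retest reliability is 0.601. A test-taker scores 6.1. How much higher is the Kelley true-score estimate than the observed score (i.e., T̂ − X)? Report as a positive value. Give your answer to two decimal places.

2.28

T̂ = ρX + (1 − ρ)μ
  = 0.601 × 6.1 + 0.399 × 11.81
  = 3.6661 + 4.71219
  = 8.3783
  ≈ 8.378
T̂ − X = 8.378 − 6.1 = 2.278 → 2.28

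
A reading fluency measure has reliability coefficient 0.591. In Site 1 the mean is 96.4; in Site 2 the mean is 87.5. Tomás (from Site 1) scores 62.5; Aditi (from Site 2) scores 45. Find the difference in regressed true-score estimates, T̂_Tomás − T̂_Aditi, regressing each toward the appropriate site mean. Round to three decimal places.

13.983

T̂_Tomás = 0.591(62.5) + 0.409(96.4) = 76.36510
T̂_Aditi = 0.591(45) + 0.409(87.5) = 62.38250
Difference = 76.36510 − 62.38250 = 13.98260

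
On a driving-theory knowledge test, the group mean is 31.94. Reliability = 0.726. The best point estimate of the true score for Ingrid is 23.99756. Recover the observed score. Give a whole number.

21

T̂ = ρX + (1 − ρ)μ  ⇒  X = (T̂ − (1 − ρ)μ) / ρ
X = (23.99756 − 0.274 × 31.94) / 0.726 = (23.99756 − 8.75156) / 0.726 = 15.24600 / 0.726 = 21.00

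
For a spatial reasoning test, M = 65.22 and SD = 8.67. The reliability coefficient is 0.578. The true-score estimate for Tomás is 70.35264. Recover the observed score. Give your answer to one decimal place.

T̂ = ρX + (1 − ρ)μ  ⇒  X = (T̂ − (1 − ρ)μ) / ρ
X = (70.35264 − 0.422 × 65.22) / 0.578 = (70.35264 − 27.52284) / 0.578 = 42.82980 / 0.578 = 74.100

74.1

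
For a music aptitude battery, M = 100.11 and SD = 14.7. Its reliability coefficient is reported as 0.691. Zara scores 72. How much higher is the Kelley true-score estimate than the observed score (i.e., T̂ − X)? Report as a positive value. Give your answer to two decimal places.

8.69

T̂ = 0.691(72) + 0.309(100.11) = 49.752 + 30.93399 = 80.6860 → 80.686
T̂ − X = 80.686 − 72 = 8.686 → 8.69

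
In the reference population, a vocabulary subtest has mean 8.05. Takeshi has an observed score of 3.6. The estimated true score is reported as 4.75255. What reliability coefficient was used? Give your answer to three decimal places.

0.741

T̂ = ρX + (1 − ρ)μ  ⇒  T̂ − μ = ρ(X − μ)
ρ = (T̂ − μ)/(X − μ) = (4.75255 − 8.05) / (3.6 − 8.05) = -3.29745 / -4.45 = 0.74100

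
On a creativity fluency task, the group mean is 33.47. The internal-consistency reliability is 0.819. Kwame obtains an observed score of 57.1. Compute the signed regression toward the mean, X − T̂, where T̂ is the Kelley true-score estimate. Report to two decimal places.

4.28

T̂ = ρX + (1 − ρ)μ
  = 0.819 × 57.1 + 0.181 × 33.47
  = 46.7649 + 6.05807
  = 52.8230
  ≈ 52.823
X − T̂ = 57.1 − 52.823 = 4.277 → 4.28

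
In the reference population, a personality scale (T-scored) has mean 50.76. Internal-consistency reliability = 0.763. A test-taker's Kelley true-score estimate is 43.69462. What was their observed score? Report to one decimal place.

41.5

T̂ = ρX + (1 − ρ)μ  ⇒  X = (T̂ − (1 − ρ)μ) / ρ
X = (43.69462 − 0.237 × 50.76) / 0.763 = (43.69462 − 12.03012) / 0.763 = 31.66450 / 0.763 = 41.500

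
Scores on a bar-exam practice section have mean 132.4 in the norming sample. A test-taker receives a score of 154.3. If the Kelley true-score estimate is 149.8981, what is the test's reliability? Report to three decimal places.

0.799

T̂ = ρX + (1 − ρ)μ  ⇒  T̂ − μ = ρ(X − μ)
ρ = (T̂ − μ)/(X − μ) = (149.8981 − 132.4) / (154.3 − 132.4) = 17.4981 / 21.9 = 0.79900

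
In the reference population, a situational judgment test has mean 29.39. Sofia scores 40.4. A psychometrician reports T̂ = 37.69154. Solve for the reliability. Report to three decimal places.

0.754

T̂ = ρX + (1 − ρ)μ  ⇒  T̂ − μ = ρ(X − μ)
ρ = (T̂ − μ)/(X − μ) = (37.69154 − 29.39) / (40.4 − 29.39) = 8.30154 / 11.01 = 0.75400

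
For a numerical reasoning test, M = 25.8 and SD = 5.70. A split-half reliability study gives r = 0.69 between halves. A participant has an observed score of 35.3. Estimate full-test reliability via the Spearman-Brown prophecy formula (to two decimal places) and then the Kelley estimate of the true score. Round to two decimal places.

33.59

Spearman-Brown: ρ = 2r/(1 + r) = 2(0.69)/(1 + 0.69) = 1.380/1.69 = 0.8166 → 0.82
T̂ = 0.82(35.3) + 0.18(25.8) = 28.946 + 4.644 = 33.590 → 33.59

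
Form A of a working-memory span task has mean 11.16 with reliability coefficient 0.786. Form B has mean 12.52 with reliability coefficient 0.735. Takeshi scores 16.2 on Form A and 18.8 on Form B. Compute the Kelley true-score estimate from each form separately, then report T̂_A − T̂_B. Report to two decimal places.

T̂_A = 0.786(16.2) + 0.214(11.16) = 15.1214
T̂_B = 0.735(18.8) + 0.265(12.52) = 17.1358
T̂_A − T̂_B = -2.0144

-2.01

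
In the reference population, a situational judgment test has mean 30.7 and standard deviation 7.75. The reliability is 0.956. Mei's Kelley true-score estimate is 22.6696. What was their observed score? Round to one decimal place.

T̂ = ρX + (1 − ρ)μ  ⇒  X = (T̂ − (1 − ρ)μ) / ρ
X = (22.6696 − 0.044 × 30.7) / 0.956 = (22.6696 − 1.3508) / 0.956 = 21.3188 / 0.956 = 22.300

22.3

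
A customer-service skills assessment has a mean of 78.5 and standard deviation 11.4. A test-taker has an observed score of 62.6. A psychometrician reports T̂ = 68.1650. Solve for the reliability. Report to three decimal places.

T̂ = ρX + (1 − ρ)μ  ⇒  T̂ − μ = ρ(X − μ)
ρ = (T̂ − μ)/(X − μ) = (68.1650 − 78.5) / (62.6 − 78.5) = -10.3350 / -15.9 = 0.65000

0.650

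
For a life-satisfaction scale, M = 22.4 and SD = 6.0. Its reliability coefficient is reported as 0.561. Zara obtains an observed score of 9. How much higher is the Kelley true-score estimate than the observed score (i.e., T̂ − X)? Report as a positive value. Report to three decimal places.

T̂ = 0.561(9) + 0.439(22.4) = 5.049 + 9.8336 = 14.88260 → 14.8826
T̂ − X = 14.8826 − 9 = 5.8826 → 5.883

5.883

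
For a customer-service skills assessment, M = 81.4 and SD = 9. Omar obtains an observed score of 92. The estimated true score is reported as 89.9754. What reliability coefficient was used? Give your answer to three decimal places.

T̂ = ρX + (1 − ρ)μ  ⇒  T̂ − μ = ρ(X − μ)
ρ = (T̂ − μ)/(X − μ) = (89.9754 − 81.4) / (92 − 81.4) = 8.5754 / 10.6 = 0.80900

0.809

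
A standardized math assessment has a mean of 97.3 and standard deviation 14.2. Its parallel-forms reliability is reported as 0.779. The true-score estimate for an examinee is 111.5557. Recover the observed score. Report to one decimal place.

T̂ = ρX + (1 − ρ)μ  ⇒  X = (T̂ − (1 − ρ)μ) / ρ
X = (111.5557 − 0.221 × 97.3) / 0.779 = (111.5557 − 21.5033) / 0.779 = 90.0524 / 0.779 = 115.600

115.6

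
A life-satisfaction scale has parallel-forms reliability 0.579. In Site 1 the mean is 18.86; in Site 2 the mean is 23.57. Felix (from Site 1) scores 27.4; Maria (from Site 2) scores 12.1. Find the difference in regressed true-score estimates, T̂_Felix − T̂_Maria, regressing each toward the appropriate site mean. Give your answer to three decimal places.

T̂_Felix = 0.579(27.4) + 0.421(18.86) = 23.80466
T̂_Maria = 0.579(12.1) + 0.421(23.57) = 16.92887
Difference = 23.80466 − 16.92887 = 6.87579

6.876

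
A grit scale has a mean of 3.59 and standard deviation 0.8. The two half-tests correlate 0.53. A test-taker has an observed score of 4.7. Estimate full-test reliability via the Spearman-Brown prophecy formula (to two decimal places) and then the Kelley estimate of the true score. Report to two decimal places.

Spearman-Brown: ρ = 2r/(1 + r) = 2(0.53)/(1 + 0.53) = 1.060/1.53 = 0.6928 → 0.69
T̂ = 0.69(4.7) + 0.31(3.59) = 3.243 + 1.1129 = 4.356 → 4.36

4.36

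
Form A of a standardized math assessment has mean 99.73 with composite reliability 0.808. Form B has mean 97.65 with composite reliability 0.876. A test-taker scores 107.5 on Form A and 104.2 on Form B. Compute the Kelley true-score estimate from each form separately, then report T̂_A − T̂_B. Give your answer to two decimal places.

2.62

T̂_A = 0.808(107.5) + 0.192(99.73) = 106.0082
T̂_B = 0.876(104.2) + 0.124(97.65) = 103.3878
T̂_A − T̂_B = 2.6204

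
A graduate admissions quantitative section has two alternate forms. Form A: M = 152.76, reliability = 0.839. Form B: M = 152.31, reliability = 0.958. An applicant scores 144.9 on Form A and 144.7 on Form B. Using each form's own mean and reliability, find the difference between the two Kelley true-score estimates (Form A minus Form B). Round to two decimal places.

1.15

T̂_A = 0.839(144.9) + 0.161(152.76) = 146.1655
T̂_B = 0.958(144.7) + 0.042(152.31) = 145.0196
T̂_A − T̂_B = 1.1458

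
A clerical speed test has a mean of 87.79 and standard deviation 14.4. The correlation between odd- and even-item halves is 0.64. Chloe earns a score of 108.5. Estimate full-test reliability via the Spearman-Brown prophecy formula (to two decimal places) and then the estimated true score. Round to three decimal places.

Spearman-Brown: ρ = 2r/(1 + r) = 2(0.64)/(1 + 0.64) = 1.280/1.64 = 0.7805 → 0.78
T̂ = ρX + (1 − ρ)μ
  = 0.78 × 108.5 + 0.22 × 87.79
  = 84.630 + 19.3138
  = 103.9438
  ≈ 103.944

103.944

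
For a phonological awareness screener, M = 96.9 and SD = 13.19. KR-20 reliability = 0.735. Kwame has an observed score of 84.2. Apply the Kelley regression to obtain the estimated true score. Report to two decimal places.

87.57

T̂ = ρX + (1 − ρ)μ
  = 0.735 × 84.2 + 0.265 × 96.9
  = 61.8870 + 25.6785
  = 87.566
  ≈ 87.57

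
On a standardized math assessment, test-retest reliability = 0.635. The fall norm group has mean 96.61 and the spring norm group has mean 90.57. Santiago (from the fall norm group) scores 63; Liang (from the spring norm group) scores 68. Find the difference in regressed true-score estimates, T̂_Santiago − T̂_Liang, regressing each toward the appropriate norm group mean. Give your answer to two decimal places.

-0.97

T̂_Santiago = 0.635(63) + 0.365(96.61) = 75.2677
T̂_Liang = 0.635(68) + 0.365(90.57) = 76.2380
Difference = 75.2677 − 76.2380 = -0.9704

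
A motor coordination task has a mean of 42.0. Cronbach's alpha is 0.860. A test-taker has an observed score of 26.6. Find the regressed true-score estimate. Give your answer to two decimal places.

T̂ = ρX + (1 − ρ)μ
  = 0.860 × 26.6 + 0.140 × 42.0
  = 22.8760 + 5.8800
  = 28.756
  ≈ 28.76

28.76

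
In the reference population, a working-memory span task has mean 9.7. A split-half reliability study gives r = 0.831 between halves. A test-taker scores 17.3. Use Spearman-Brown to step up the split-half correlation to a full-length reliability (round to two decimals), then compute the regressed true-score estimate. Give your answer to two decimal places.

16.62

Spearman-Brown: ρ = 2r/(1 + r) = 2(0.831)/(1 + 0.831) = 1.6620/1.831 = 0.9077 → 0.91
T̂ = 0.91(17.3) + 0.09(9.7) = 15.743 + 0.873 = 16.616 → 16.62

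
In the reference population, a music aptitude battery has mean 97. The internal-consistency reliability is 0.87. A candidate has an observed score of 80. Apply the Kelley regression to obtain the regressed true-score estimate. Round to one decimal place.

82.2

Weight the observed score by reliability and the mean by (1 − reliability): T̂ = 0.87·80 + 0.13·97 = 69.60 + 12.61 = 82.21.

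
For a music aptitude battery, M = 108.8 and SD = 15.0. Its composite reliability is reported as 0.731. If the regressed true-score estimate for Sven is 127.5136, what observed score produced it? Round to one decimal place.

134.4

T̂ = ρX + (1 − ρ)μ  ⇒  X = (T̂ − (1 − ρ)μ) / ρ
X = (127.5136 − 0.269 × 108.8) / 0.731 = (127.5136 − 29.2672) / 0.731 = 98.2464 / 0.731 = 134.400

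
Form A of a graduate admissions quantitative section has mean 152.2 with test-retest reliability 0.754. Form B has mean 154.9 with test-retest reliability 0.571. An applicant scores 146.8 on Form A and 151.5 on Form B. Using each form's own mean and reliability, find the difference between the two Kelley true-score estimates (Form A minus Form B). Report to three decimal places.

-4.830

T̂_A = 0.754(146.8) + 0.246(152.2) = 148.12840
T̂_B = 0.571(151.5) + 0.429(154.9) = 152.95860
T̂_A − T̂_B = -4.83020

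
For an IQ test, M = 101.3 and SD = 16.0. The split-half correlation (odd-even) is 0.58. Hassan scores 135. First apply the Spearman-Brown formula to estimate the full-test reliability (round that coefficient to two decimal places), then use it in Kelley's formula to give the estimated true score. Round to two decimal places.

125.90

Spearman-Brown: ρ = 2r/(1 + r) = 2(0.58)/(1 + 0.58) = 1.160/1.58 = 0.7342 → 0.73
T̂ = 0.73(135) + 0.27(101.3) = 98.55 + 27.351 = 125.901 → 125.90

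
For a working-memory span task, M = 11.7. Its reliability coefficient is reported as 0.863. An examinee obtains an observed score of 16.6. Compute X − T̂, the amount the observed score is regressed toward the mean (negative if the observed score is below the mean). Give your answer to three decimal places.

T̂ = 0.863(16.6) + 0.137(11.7) = 14.3258 + 1.6029 = 15.92870 → 15.9287
X − T̂ = 16.6 − 15.9287 = 0.6713 → 0.671

0.671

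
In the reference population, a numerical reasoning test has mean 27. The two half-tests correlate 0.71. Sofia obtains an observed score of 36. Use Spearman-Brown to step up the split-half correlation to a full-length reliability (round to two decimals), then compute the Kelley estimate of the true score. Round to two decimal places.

Spearman-Brown: ρ = 2r/(1 + r) = 2(0.71)/(1 + 0.71) = 1.420/1.71 = 0.8304 → 0.83
T̂ = ρX + (1 − ρ)μ
  = 0.83 × 36 + 0.17 × 27
  = 29.88 + 4.59
  = 34.470
  ≈ 34.47

34.47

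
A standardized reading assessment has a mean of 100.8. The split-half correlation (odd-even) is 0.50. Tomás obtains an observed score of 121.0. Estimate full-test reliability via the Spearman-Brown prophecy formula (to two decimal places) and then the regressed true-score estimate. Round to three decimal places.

114.334

Spearman-Brown: ρ = 2r/(1 + r) = 2(0.50)/(1 + 0.50) = 1.000/1.50 = 0.6667 → 0.67
T̂ = ρX + (1 − ρ)μ
  = 0.67 × 121.0 + 0.33 × 100.8
  = 81.070 + 33.264
  = 114.3340
  ≈ 114.334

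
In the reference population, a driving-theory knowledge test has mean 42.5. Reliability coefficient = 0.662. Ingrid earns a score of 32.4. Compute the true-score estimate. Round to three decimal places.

T̂ = ρX + (1 − ρ)μ
  = 0.662 × 32.4 + 0.338 × 42.5
  = 21.4488 + 14.3650
  = 35.8138
  ≈ 35.814

35.814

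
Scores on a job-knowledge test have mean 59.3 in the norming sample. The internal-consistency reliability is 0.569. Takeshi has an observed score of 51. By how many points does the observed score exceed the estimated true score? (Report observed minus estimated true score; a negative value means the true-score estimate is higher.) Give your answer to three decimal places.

T̂ = ρX + (1 − ρ)μ
  = 0.569 × 51 + 0.431 × 59.3
  = 29.019 + 25.5583
  = 54.57730
  ≈ 54.5773
X − T̂ = 51 − 54.5773 = -3.5773 → -3.577

-3.577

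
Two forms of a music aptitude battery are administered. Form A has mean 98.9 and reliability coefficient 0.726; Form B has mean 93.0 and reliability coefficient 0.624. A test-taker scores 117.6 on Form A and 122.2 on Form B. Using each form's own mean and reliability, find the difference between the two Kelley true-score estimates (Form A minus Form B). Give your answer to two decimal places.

1.26

T̂_A = 0.726(117.6) + 0.274(98.9) = 112.4762
T̂_B = 0.624(122.2) + 0.376(93.0) = 111.2208
T̂_A − T̂_B = 1.2554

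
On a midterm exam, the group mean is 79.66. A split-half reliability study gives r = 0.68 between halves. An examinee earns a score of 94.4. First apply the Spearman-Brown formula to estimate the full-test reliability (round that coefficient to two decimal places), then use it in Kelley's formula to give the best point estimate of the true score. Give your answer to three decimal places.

Spearman-Brown: ρ = 2r/(1 + r) = 2(0.68)/(1 + 0.68) = 1.360/1.68 = 0.8095 → 0.81
T̂ = 0.81(94.4) + 0.19(79.66) = 76.464 + 15.1354 = 91.5994 → 91.599

91.599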